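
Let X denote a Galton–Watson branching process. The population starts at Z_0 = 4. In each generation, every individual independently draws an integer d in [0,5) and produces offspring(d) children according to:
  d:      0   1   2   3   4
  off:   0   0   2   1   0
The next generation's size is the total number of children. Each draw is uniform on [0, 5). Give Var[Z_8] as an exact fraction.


Outcome values over d=0..4: [0, 0, 2, 1, 0]
Σy = 3, Σy² = 5, M = 5
μ = 3/5 = 3/5,  σ² = 5/5 − (3/5)² = 16/25
V_0 = 0, E_0 = 4
V_1 = 16/25·E_0 + (3/5)²·V_0 = 64/25;  E_1 = 12/5
V_2 = 16/25·E_1 + (3/5)²·V_1 = 1536/625;  E_2 = 36/25
V_3 = 16/25·E_2 + (3/5)²·V_2 = 28224/15625;  E_3 = 108/125
V_4 = 16/25·E_3 + (3/5)²·V_3 = 470016/390625;  E_4 = 324/625
V_5 = 16/25·E_4 + (3/5)²·V_4 = 7470144/9765625;  E_5 = 972/3125
V_6 = 16/25·E_5 + (3/5)²·V_5 = 115831296/244140625;  E_6 = 2916/15625
V_7 = 16/25·E_6 + (3/5)²·V_6 = 1771481664/6103515625;  E_7 = 8748/78125
V_8 = 16/25·E_7 + (3/5)²·V_7 = 26878334976/152587890625;  E_8 = 26244/390625

26878334976/152587890625


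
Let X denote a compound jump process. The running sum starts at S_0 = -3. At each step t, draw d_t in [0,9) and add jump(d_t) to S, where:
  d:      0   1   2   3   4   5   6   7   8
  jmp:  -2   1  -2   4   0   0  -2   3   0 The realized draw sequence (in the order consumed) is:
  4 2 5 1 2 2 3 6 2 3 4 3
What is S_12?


0

t=0: S=-3, d=4, jump=0, S_1=-3
t=1: S=-3, d=2, jump=-2, S_2=-5
t=2: S=-5, d=5, jump=0, S_3=-5
t=3: S=-5, d=1, jump=1, S_4=-4
t=4: S=-4, d=2, jump=-2, S_5=-6
t=5: S=-6, d=2, jump=-2, S_6=-8
t=6: S=-8, d=3, jump=4, S_7=-4
t=7: S=-4, d=6, jump=-2, S_8=-6
t=8: S=-6, d=2, jump=-2, S_9=-8
t=9: S=-8, d=3, jump=4, S_10=-4
t=10: S=-4, d=4, jump=0, S_11=-4
t=11: S=-4, d=3, jump=4, S_12=0


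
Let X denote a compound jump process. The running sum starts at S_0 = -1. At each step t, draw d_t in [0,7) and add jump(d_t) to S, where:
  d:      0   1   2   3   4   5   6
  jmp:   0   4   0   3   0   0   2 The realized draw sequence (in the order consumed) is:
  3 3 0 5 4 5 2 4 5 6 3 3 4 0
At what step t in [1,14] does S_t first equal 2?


1

t=0: S=-1, d=3, jump=3, S_1=2
t=1: S=2, d=3, jump=3, S_2=5
t=2: S=5, d=0, jump=0, S_3=5
t=3: S=5, d=5, jump=0, S_4=5
t=4: S=5, d=4, jump=0, S_5=5
t=5: S=5, d=5, jump=0, S_6=5
t=6: S=5, d=2, jump=0, S_7=5
t=7: S=5, d=4, jump=0, S_8=5
t=8: S=5, d=5, jump=0, S_9=5
t=9: S=5, d=6, jump=2, S_10=7
t=10: S=7, d=3, jump=3, S_11=10
t=11: S=10, d=3, jump=3, S_12=13
t=12: S=13, d=4, jump=0, S_13=13
t=13: S=13, d=0, jump=0, S_14=13


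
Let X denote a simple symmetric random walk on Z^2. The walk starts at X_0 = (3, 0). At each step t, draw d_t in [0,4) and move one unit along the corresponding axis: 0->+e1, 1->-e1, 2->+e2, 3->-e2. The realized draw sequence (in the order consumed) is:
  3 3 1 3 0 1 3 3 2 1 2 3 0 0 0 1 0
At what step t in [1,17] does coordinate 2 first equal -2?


2

t=0: X=(3, 0), d=3 → -e2, X_1=(3, -1)
t=1: X=(3, -1), d=3 → -e2, X_2=(3, -2)
t=2: X=(3, -2), d=1 → -e1, X_3=(2, -2)
t=3: X=(2, -2), d=3 → -e2, X_4=(2, -3)
t=4: X=(2, -3), d=0 → +e1, X_5=(3, -3)
t=5: X=(3, -3), d=1 → -e1, X_6=(2, -3)
t=6: X=(2, -3), d=3 → -e2, X_7=(2, -4)
t=7: X=(2, -4), d=3 → -e2, X_8=(2, -5)
t=8: X=(2, -5), d=2 → +e2, X_9=(2, -4)
t=9: X=(2, -4), d=1 → -e1, X_10=(1, -4)
t=10: X=(1, -4), d=2 → +e2, X_11=(1, -3)
t=11: X=(1, -3), d=3 → -e2, X_12=(1, -4)
t=12: X=(1, -4), d=0 → +e1, X_13=(2, -4)
t=13: X=(2, -4), d=0 → +e1, X_14=(3, -4)
t=14: X=(3, -4), d=0 → +e1, X_15=(4, -4)
t=15: X=(4, -4), d=1 → -e1, X_16=(3, -4)
t=16: X=(3, -4), d=0 → +e1, X_17=(4, -4)


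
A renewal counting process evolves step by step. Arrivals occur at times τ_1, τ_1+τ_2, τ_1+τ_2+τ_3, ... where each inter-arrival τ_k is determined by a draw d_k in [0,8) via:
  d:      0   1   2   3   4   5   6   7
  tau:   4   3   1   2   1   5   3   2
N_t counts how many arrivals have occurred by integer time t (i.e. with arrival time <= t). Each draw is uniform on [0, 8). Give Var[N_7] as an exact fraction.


Inter-arrival values over d=0..7: [4, 3, 1, 2, 1, 5, 3, 2]
Each d has probability 1/8, so the pmf of τ is: f(1) = 1/4, f(2) = 1/4, f(3) = 1/4, f(4) = 1/8, f(5) = 1/8
Let p_n(j) = P(N_n = j), with p_0 = [1]. Condition on τ_1: p_n(0) = P(τ > n), and for j >= 1, p_n(j) = Σ_{k<=n} f(k)·p_{n−k}(j−1)
p_1 = [3/4, 1/4]  (j = 0..1)
p_2 = [1/2, 7/16, 1/16]  (j = 0..2)
p_3 = [1/4, 9/16, 11/64, 1/64]  (j = 0..3)
p_4 = [1/8, 1/2, 5/16, 15/256, 1/256]  (j = 0..4)
p_5 = [0, 7/16, 13/32, 35/256, 19/1024, 1/1024]  (j = 0..5)
p_6 = [0, 1/4, 59/128, 59/256, 27/512, 23/4096, 1/4096]  (j = 0..6)
p_7 = [0, 1/8, 27/64, 83/256, 111/1024, 77/4096, 27/16384, 1/16384]  (j = 0..7)
E[N_7] = Σ j·p_7(j) = 40621/16384;  E[N_7²] = Σ j²·p_7(j) = 114641/16384
Var[N_7] = 114641/16384 − (40621/16384)² = 228212503/268435456

228212503/268435456


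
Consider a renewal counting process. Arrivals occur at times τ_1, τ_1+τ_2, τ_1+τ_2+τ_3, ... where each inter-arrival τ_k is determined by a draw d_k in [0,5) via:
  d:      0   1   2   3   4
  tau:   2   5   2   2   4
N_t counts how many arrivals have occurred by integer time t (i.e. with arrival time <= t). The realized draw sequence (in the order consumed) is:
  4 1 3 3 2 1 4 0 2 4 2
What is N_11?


3

draw d_1=4: τ_1=4, arrival time A_1=4
draw d_2=1: τ_2=5, arrival time A_2=9
draw d_3=3: τ_3=2, arrival time A_3=11
draw d_4=3: τ_4=2, arrival time A_4=13
draw d_5=2: τ_5=2, arrival time A_5=15
draw d_6=1: τ_6=5, arrival time A_6=20
draw d_7=4: τ_7=4, arrival time A_7=24
draw d_8=0: τ_8=2, arrival time A_8=26
draw d_9=2: τ_9=2, arrival time A_9=28
draw d_10=4: τ_10=4, arrival time A_10=32
draw d_11=2: τ_11=2, arrival time A_11=34
N_t over t=0..11: 0:0 1:0 2:0 3:0 4:1 5:1 6:1 7:1 8:1 9:2 10:2 11:3


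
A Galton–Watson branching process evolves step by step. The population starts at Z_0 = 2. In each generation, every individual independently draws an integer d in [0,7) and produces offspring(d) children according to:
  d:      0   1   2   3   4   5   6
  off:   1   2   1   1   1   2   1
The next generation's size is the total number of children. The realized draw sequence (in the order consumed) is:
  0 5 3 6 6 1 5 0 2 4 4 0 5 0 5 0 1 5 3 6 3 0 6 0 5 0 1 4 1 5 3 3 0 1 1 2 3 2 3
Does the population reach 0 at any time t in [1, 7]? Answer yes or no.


gen 0: Z_0=2, draws=[0, 5], offspring=[1, 2], Z_1=3
gen 1: Z_1=3, draws=[3, 6, 6], offspring=[1, 1, 1], Z_2=3
gen 2: Z_2=3, draws=[1, 5, 0], offspring=[2, 2, 1], Z_3=5
gen 3: Z_3=5, draws=[2, 4, 4, 0, 5], offspring=[1, 1, 1, 1, 2], Z_4=6
gen 4: Z_4=6, draws=[0, 5, 0, 1, 5, 3], offspring=[1, 2, 1, 2, 2, 1], Z_5=9
gen 5: Z_5=9, draws=[6, 3, 0, 6, 0, 5, 0, 1, 4], offspring=[1, 1, 1, 1, 1, 2, 1, 2, 1], Z_6=11
gen 6: Z_6=11, draws=[1, 5, 3, 3, 0, 1, 1, 2, 3, 2, 3], offspring=[2, 2, 1, 1, 1, 2, 2, 1, 1, 1, 1], Z_7=15

no


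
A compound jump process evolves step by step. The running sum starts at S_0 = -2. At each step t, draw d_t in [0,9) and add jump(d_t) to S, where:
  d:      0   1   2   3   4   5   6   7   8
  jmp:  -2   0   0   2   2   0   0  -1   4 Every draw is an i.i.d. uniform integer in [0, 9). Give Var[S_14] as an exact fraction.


Outcome values over d=0..8: [-2, 0, 0, 2, 2, 0, 0, -1, 4]
Σy = 5, Σy² = 29, M = 9
μ = 5/9 = 5/9,  σ² = 29/9 − (5/9)² = 236/81
Independent increments: Var[S_14] = 14·σ² = 14·(236/81) = 3304/81

3304/81


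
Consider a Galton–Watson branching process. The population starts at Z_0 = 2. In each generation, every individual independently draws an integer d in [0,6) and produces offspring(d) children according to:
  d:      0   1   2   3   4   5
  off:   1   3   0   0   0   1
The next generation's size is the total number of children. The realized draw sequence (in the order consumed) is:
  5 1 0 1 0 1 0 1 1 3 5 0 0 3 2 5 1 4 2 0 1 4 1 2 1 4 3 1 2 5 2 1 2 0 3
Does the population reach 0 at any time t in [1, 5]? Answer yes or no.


gen 0: Z_0=2, draws=[5, 1], offspring=[1, 3], Z_1=4
gen 1: Z_1=4, draws=[0, 1, 0, 1], offspring=[1, 3, 1, 3], Z_2=8
gen 2: Z_2=8, draws=[0, 1, 1, 3, 5, 0, 0, 3], offspring=[1, 3, 3, 0, 1, 1, 1, 0], Z_3=10
gen 3: Z_3=10, draws=[2, 5, 1, 4, 2, 0, 1, 4, 1, 2], offspring=[0, 1, 3, 0, 0, 1, 3, 0, 3, 0], Z_4=11
gen 4: Z_4=11, draws=[1, 4, 3, 1, 2, 5, 2, 1, 2, 0, 3], offspring=[3, 0, 0, 3, 0, 1, 0, 3, 0, 1, 0], Z_5=11

no


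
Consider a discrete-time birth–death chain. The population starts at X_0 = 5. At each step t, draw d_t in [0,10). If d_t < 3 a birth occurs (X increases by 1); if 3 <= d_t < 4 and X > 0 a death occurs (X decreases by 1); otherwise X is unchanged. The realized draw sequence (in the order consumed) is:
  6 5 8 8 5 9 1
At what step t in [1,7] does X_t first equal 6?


t=0: X=5, d=6 → hold, X_1=5
t=1: X=5, d=5 → hold, X_2=5
t=2: X=5, d=8 → hold, X_3=5
t=3: X=5, d=8 → hold, X_4=5
t=4: X=5, d=5 → hold, X_5=5
t=5: X=5, d=9 → hold, X_6=5
t=6: X=5, d=1 → birth, X_7=6

7


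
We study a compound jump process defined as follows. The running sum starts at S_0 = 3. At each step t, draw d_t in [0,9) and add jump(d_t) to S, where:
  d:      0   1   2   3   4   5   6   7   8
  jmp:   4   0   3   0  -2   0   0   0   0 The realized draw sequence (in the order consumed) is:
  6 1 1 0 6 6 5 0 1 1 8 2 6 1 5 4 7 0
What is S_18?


16

t=0: S=3, d=6, jump=0, S_1=3
t=1: S=3, d=1, jump=0, S_2=3
t=2: S=3, d=1, jump=0, S_3=3
t=3: S=3, d=0, jump=4, S_4=7
t=4: S=7, d=6, jump=0, S_5=7
t=5: S=7, d=6, jump=0, S_6=7
t=6: S=7, d=5, jump=0, S_7=7
t=7: S=7, d=0, jump=4, S_8=11
t=8: S=11, d=1, jump=0, S_9=11
t=9: S=11, d=1, jump=0, S_10=11
t=10: S=11, d=8, jump=0, S_11=11
t=11: S=11, d=2, jump=3, S_12=14
t=12: S=14, d=6, jump=0, S_13=14
t=13: S=14, d=1, jump=0, S_14=14
t=14: S=14, d=5, jump=0, S_15=14
t=15: S=14, d=4, jump=-2, S_16=12
t=16: S=12, d=7, jump=0, S_17=12
t=17: S=12, d=0, jump=4, S_18=16


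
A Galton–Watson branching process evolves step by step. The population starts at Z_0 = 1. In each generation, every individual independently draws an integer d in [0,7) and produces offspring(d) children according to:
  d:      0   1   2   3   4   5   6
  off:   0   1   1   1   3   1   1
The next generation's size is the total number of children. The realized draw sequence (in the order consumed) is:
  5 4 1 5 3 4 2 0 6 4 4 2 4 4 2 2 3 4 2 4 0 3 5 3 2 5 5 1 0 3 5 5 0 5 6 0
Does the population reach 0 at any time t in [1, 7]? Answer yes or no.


no

gen 0: Z_0=1, draws=[5], offspring=[1], Z_1=1
gen 1: Z_1=1, draws=[4], offspring=[3], Z_2=3
gen 2: Z_2=3, draws=[1, 5, 3], offspring=[1, 1, 1], Z_3=3
gen 3: Z_3=3, draws=[4, 2, 0], offspring=[3, 1, 0], Z_4=4
gen 4: Z_4=4, draws=[6, 4, 4, 2], offspring=[1, 3, 3, 1], Z_5=8
gen 5: Z_5=8, draws=[4, 4, 2, 2, 3, 4, 2, 4], offspring=[3, 3, 1, 1, 1, 3, 1, 3], Z_6=16
gen 6: Z_6=16, draws=[0, 3, 5, 3, 2, 5, 5, 1, 0, 3, 5, 5, 0, 5, 6, 0], offspring=[0, 1, 1, 1, 1, 1, 1, 1, 0, 1, 1, 1, 0, 1, 1, 0], Z_7=12


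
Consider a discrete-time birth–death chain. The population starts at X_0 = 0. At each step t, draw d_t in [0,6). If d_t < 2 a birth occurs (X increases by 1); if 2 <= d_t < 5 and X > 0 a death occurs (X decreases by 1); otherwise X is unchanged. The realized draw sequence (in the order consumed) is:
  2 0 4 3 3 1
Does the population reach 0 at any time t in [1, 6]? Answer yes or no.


yes

t=0: X=0, d=2 → hold, X_1=0
t=1: X=0, d=0 → birth, X_2=1
t=2: X=1, d=4 → death, X_3=0
t=3: X=0, d=3 → hold, X_4=0
t=4: X=0, d=3 → hold, X_5=0
t=5: X=0, d=1 → birth, X_6=1


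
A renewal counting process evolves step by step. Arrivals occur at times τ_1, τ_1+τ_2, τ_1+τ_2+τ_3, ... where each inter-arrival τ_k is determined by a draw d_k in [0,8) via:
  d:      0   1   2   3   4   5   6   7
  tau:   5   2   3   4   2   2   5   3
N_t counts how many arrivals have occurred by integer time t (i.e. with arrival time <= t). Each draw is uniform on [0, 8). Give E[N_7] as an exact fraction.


969/512

Inter-arrival values over d=0..7: [5, 2, 3, 4, 2, 2, 5, 3]
Each d has probability 1/8, so the pmf of τ is: f(2) = 3/8, f(3) = 1/4, f(4) = 1/8, f(5) = 1/4
Renewal equation for m(n) = E[N_n]: condition on τ_1 = k (if k <= n, one arrival plus a fresh copy on the remaining n−k steps): m(n) = F(n) + Σ_{k<=n} f(k)·m(n−k), where F(n) = P(τ <= n) and m(0) = 0
m(1) = F(1) = 0
m(2) = F(2) = 3/8
m(3) = F(3) = 5/8
m(4) = F(4) + f(2)·m(2) = 3/4 + 3/8·3/8 = 57/64
m(5) = F(5) + f(2)·m(3) + f(3)·m(2) = 1 + 3/8·5/8 + 1/4·3/8 = 85/64
m(6) = F(6) + f(2)·m(4) + f(3)·m(3) + f(4)·m(2) = 1 + 3/8·57/64 + 1/4·5/8 + 1/8·3/8 = 787/512
m(7) = F(7) + f(2)·m(5) + f(3)·m(4) + f(4)·m(3) + f(5)·m(2) = 1 + 3/8·85/64 + 1/4·57/64 + 1/8·5/8 + 1/4·3/8 = 969/512
E[N_7] = m(7) = 969/512


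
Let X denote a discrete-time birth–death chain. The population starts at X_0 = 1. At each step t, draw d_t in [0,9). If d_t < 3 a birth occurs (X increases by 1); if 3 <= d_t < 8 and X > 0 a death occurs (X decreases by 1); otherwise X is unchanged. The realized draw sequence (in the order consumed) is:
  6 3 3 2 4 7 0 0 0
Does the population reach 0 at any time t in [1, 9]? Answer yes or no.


yes

t=0: X=1, d=6 → death, X_1=0
t=1: X=0, d=3 → hold, X_2=0
t=2: X=0, d=3 → hold, X_3=0
t=3: X=0, d=2 → birth, X_4=1
t=4: X=1, d=4 → death, X_5=0
t=5: X=0, d=7 → hold, X_6=0
t=6: X=0, d=0 → birth, X_7=1
t=7: X=1, d=0 → birth, X_8=2
t=8: X=2, d=0 → birth, X_9=3


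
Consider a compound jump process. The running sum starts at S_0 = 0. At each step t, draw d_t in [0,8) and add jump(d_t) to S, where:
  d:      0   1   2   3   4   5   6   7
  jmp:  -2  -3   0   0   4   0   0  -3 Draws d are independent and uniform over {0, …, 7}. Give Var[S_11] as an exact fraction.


Outcome values over d=0..7: [-2, -3, 0, 0, 4, 0, 0, -3]
Σy = -4, Σy² = 38, M = 8
μ = -4/8 = -1/2,  σ² = 38/8 − (-1/2)² = 9/2
Independent increments: Var[S_11] = 11·σ² = 11·(9/2) = 99/2

99/2


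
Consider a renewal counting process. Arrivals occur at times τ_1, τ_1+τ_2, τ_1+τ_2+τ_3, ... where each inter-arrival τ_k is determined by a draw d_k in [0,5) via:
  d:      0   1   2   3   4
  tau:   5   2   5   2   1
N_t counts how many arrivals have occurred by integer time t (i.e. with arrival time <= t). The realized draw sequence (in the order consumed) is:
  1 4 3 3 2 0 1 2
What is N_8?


4

draw d_1=1: τ_1=2, arrival time A_1=2
draw d_2=4: τ_2=1, arrival time A_2=3
draw d_3=3: τ_3=2, arrival time A_3=5
draw d_4=3: τ_4=2, arrival time A_4=7
draw d_5=2: τ_5=5, arrival time A_5=12
draw d_6=0: τ_6=5, arrival time A_6=17
draw d_7=1: τ_7=2, arrival time A_7=19
draw d_8=2: τ_8=5, arrival time A_8=24
N_t over t=0..8: 0:0 1:0 2:1 3:2 4:2 5:3 6:3 7:4 8:4


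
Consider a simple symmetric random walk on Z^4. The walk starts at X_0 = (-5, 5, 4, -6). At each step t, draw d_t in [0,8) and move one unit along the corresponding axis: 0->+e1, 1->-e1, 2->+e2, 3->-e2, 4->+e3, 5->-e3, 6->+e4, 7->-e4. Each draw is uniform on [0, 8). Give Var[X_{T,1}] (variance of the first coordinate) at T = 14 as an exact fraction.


Outcome values over d=0..7: [1, -1, 0, 0, 0, 0, 0, 0]
Σy = 0, Σy² = 2, M = 8
μ = 0/8 = 0,  σ² = 2/8 − (0)² = 1/4
Independent increments: Var[X_14] = 14·σ² = 14·(1/4) = 7/2

7/2


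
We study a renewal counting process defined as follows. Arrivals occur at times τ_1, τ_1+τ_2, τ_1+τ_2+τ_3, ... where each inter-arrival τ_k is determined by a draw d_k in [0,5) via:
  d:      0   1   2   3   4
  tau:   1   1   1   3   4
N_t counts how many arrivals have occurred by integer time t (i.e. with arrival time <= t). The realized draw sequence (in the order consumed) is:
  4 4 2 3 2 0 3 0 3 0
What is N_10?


draw d_1=4: τ_1=4, arrival time A_1=4
draw d_2=4: τ_2=4, arrival time A_2=8
draw d_3=2: τ_3=1, arrival time A_3=9
draw d_4=3: τ_4=3, arrival time A_4=12
draw d_5=2: τ_5=1, arrival time A_5=13
draw d_6=0: τ_6=1, arrival time A_6=14
draw d_7=3: τ_7=3, arrival time A_7=17
draw d_8=0: τ_8=1, arrival time A_8=18
draw d_9=3: τ_9=3, arrival time A_9=21
draw d_10=0: τ_10=1, arrival time A_10=22
N_t over t=0..10: 0:0 1:0 2:0 3:0 4:1 5:1 6:1 7:1 8:2 9:3 10:3

3


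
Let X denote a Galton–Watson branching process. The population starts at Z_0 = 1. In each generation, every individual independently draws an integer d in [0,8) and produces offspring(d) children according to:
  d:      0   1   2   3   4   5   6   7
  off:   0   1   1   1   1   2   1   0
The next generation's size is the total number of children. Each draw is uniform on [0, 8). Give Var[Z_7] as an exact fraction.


Outcome values over d=0..7: [0, 1, 1, 1, 1, 2, 1, 0]
Σy = 7, Σy² = 9, M = 8
μ = 7/8 = 7/8,  σ² = 9/8 − (7/8)² = 23/64
V_0 = 0, E_0 = 1
V_1 = 23/64·E_0 + (7/8)²·V_0 = 23/64;  E_1 = 7/8
V_2 = 23/64·E_1 + (7/8)²·V_1 = 2415/4096;  E_2 = 49/64
V_3 = 23/64·E_2 + (7/8)²·V_2 = 190463/262144;  E_3 = 343/512
V_4 = 23/64·E_3 + (7/8)²·V_3 = 13371855/16777216;  E_4 = 2401/4096
V_5 = 23/64·E_4 + (7/8)²·V_4 = 881414303/1073741824;  E_5 = 16807/32768
V_6 = 23/64·E_5 + (7/8)²·V_5 = 55856131695/68719476736;  E_6 = 117649/262144
V_7 = 23/64·E_6 + (7/8)²·V_6 = 3446292980543/4398046511104;  E_7 = 823543/2097152

3446292980543/4398046511104


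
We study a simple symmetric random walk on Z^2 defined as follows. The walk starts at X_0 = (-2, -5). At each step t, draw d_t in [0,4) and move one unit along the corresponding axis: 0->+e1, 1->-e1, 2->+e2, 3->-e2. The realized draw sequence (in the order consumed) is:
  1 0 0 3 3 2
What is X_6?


(-1, -6)

t=0: X=(-2, -5), d=1 → -e1, X_1=(-3, -5)
t=1: X=(-3, -5), d=0 → +e1, X_2=(-2, -5)
t=2: X=(-2, -5), d=0 → +e1, X_3=(-1, -5)
t=3: X=(-1, -5), d=3 → -e2, X_4=(-1, -6)
t=4: X=(-1, -6), d=3 → -e2, X_5=(-1, -7)
t=5: X=(-1, -7), d=2 → +e2, X_6=(-1, -6)


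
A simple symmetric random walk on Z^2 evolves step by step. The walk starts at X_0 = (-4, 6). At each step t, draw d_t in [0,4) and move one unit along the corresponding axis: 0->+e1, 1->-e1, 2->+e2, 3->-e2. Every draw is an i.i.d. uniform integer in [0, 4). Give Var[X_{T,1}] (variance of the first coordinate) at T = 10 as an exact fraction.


5

Outcome values over d=0..3: [1, -1, 0, 0]
Σy = 0, Σy² = 2, M = 4
μ = 0/4 = 0,  σ² = 2/4 − (0)² = 1/2
Independent increments: Var[X_10] = 10·σ² = 10·(1/2) = 5


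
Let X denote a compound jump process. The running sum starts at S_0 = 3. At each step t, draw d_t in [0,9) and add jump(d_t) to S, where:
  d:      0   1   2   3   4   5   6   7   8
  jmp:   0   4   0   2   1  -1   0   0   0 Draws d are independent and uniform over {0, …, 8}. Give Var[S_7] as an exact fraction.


Outcome values over d=0..8: [0, 4, 0, 2, 1, -1, 0, 0, 0]
Σy = 6, Σy² = 22, M = 9
μ = 6/9 = 2/3,  σ² = 22/9 − (2/3)² = 2
Independent increments: Var[S_7] = 7·σ² = 7·(2) = 14

14


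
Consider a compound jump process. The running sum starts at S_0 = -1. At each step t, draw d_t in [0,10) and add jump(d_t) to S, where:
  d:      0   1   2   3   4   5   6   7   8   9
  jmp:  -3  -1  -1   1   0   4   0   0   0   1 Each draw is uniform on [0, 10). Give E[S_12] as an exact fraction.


1/5

Outcome values over d=0..9: [-3, -1, -1, 1, 0, 4, 0, 0, 0, 1]
Σy = 1, Σy² = 29, M = 10
μ = 1/10 = 1/10,  σ² = 29/10 − (1/10)² = 289/100
E[S_12] = -1 + 12·(1/10) = 1/5


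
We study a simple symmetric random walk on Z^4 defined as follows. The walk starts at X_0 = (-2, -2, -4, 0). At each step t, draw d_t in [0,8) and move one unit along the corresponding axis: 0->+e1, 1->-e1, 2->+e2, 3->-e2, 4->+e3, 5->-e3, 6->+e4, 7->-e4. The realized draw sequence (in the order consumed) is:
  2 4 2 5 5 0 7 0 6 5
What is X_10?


t=0: X=(-2, -2, -4, 0), d=2 → +e2, X_1=(-2, -1, -4, 0)
t=1: X=(-2, -1, -4, 0), d=4 → +e3, X_2=(-2, -1, -3, 0)
t=2: X=(-2, -1, -3, 0), d=2 → +e2, X_3=(-2, 0, -3, 0)
t=3: X=(-2, 0, -3, 0), d=5 → -e3, X_4=(-2, 0, -4, 0)
t=4: X=(-2, 0, -4, 0), d=5 → -e3, X_5=(-2, 0, -5, 0)
t=5: X=(-2, 0, -5, 0), d=0 → +e1, X_6=(-1, 0, -5, 0)
t=6: X=(-1, 0, -5, 0), d=7 → -e4, X_7=(-1, 0, -5, -1)
t=7: X=(-1, 0, -5, -1), d=0 → +e1, X_8=(0, 0, -5, -1)
t=8: X=(0, 0, -5, -1), d=6 → +e4, X_9=(0, 0, -5, 0)
t=9: X=(0, 0, -5, 0), d=5 → -e3, X_10=(0, 0, -6, 0)

(0, 0, -6, 0)


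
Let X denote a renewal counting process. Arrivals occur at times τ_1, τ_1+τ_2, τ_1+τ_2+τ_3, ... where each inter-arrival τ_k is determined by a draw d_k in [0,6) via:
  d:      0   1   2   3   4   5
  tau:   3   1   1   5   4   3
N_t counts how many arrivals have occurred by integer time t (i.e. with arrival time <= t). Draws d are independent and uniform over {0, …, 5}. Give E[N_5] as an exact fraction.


391/243

Inter-arrival values over d=0..5: [3, 1, 1, 5, 4, 3]
Each d has probability 1/6, so the pmf of τ is: f(1) = 1/3, f(3) = 1/3, f(4) = 1/6, f(5) = 1/6
Renewal equation for m(n) = E[N_n]: condition on τ_1 = k (if k <= n, one arrival plus a fresh copy on the remaining n−k steps): m(n) = F(n) + Σ_{k<=n} f(k)·m(n−k), where F(n) = P(τ <= n) and m(0) = 0
m(1) = F(1) = 1/3
m(2) = F(2) + f(1)·m(1) = 1/3 + 1/3·1/3 = 4/9
m(3) = F(3) + f(1)·m(2) = 2/3 + 1/3·4/9 = 22/27
m(4) = F(4) + f(1)·m(3) + f(3)·m(1) = 5/6 + 1/3·22/27 + 1/3·1/3 = 197/162
m(5) = F(5) + f(1)·m(4) + f(3)·m(2) + f(4)·m(1) = 1 + 1/3·197/162 + 1/3·4/9 + 1/6·1/3 = 391/243
E[N_5] = m(5) = 391/243


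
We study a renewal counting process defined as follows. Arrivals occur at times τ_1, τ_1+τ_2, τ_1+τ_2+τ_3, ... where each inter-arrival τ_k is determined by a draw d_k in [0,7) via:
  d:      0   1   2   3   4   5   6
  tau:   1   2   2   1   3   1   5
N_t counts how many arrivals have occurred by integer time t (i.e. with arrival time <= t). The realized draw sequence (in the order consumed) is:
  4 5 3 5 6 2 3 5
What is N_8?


draw d_1=4: τ_1=3, arrival time A_1=3
draw d_2=5: τ_2=1, arrival time A_2=4
draw d_3=3: τ_3=1, arrival time A_3=5
draw d_4=5: τ_4=1, arrival time A_4=6
draw d_5=6: τ_5=5, arrival time A_5=11
draw d_6=2: τ_6=2, arrival time A_6=13
draw d_7=3: τ_7=1, arrival time A_7=14
draw d_8=5: τ_8=1, arrival time A_8=15
N_t over t=0..8: 0:0 1:0 2:0 3:1 4:2 5:3 6:4 7:4 8:4

4


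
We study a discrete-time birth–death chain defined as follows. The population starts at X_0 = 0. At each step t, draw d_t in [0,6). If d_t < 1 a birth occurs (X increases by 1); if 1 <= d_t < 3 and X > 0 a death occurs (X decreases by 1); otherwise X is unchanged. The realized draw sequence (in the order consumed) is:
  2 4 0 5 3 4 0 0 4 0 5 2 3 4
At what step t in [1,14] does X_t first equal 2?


t=0: X=0, d=2 → hold, X_1=0
t=1: X=0, d=4 → hold, X_2=0
t=2: X=0, d=0 → birth, X_3=1
t=3: X=1, d=5 → hold, X_4=1
t=4: X=1, d=3 → hold, X_5=1
t=5: X=1, d=4 → hold, X_6=1
t=6: X=1, d=0 → birth, X_7=2
t=7: X=2, d=0 → birth, X_8=3
t=8: X=3, d=4 → hold, X_9=3
t=9: X=3, d=0 → birth, X_10=4
t=10: X=4, d=5 → hold, X_11=4
t=11: X=4, d=2 → death, X_12=3
t=12: X=3, d=3 → hold, X_13=3
t=13: X=3, d=4 → hold, X_14=3

7


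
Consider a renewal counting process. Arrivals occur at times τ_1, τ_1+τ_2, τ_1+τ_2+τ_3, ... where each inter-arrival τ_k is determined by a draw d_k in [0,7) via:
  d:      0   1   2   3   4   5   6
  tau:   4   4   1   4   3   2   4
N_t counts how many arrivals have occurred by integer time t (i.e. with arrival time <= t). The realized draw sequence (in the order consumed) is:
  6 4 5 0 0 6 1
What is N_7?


2

draw d_1=6: τ_1=4, arrival time A_1=4
draw d_2=4: τ_2=3, arrival time A_2=7
draw d_3=5: τ_3=2, arrival time A_3=9
draw d_4=0: τ_4=4, arrival time A_4=13
draw d_5=0: τ_5=4, arrival time A_5=17
draw d_6=6: τ_6=4, arrival time A_6=21
draw d_7=1: τ_7=4, arrival time A_7=25
N_t over t=0..7: 0:0 1:0 2:0 3:0 4:1 5:1 6:1 7:2


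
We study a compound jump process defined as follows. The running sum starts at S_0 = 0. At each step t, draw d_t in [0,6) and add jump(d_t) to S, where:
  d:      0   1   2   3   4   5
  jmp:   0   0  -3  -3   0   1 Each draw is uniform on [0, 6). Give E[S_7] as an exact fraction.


-35/6

Outcome values over d=0..5: [0, 0, -3, -3, 0, 1]
Σy = -5, Σy² = 19, M = 6
μ = -5/6 = -5/6,  σ² = 19/6 − (-5/6)² = 89/36
E[S_7] = 0 + 7·(-5/6) = -35/6


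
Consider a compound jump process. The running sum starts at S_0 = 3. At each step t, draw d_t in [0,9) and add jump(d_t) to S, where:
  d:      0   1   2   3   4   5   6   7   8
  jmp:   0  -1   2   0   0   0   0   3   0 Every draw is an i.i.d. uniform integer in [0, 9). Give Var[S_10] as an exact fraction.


1100/81

Outcome values over d=0..8: [0, -1, 2, 0, 0, 0, 0, 3, 0]
Σy = 4, Σy² = 14, M = 9
μ = 4/9 = 4/9,  σ² = 14/9 − (4/9)² = 110/81
Independent increments: Var[S_10] = 10·σ² = 10·(110/81) = 1100/81


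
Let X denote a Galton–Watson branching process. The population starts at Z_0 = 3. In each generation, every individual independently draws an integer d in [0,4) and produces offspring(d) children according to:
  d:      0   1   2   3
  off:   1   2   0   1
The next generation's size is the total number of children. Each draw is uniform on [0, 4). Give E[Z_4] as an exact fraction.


3

Outcome values over d=0..3: [1, 2, 0, 1]
Σy = 4, Σy² = 6, M = 4
μ = 4/4 = 1,  σ² = 6/4 − (1)² = 1/2
E[Z_0] = 3
E[Z_1] = 1·E[Z_0] = 3
E[Z_2] = 1·E[Z_1] = 3
E[Z_3] = 1·E[Z_2] = 3
E[Z_4] = 1·E[Z_3] = 3


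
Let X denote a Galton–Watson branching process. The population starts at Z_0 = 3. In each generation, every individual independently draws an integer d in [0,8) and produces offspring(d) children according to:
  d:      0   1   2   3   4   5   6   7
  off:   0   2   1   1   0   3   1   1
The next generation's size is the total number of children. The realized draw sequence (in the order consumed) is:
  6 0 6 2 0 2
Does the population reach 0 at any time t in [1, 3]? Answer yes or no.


no

gen 0: Z_0=3, draws=[6, 0, 6], offspring=[1, 0, 1], Z_1=2
gen 1: Z_1=2, draws=[2, 0], offspring=[1, 0], Z_2=1
gen 2: Z_2=1, draws=[2], offspring=[1], Z_3=1


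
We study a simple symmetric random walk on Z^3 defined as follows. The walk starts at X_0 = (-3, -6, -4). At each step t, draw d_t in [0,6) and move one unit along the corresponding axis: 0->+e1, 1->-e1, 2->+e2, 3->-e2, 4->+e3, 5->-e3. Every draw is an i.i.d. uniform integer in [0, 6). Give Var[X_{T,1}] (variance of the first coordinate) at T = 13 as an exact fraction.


Outcome values over d=0..5: [1, -1, 0, 0, 0, 0]
Σy = 0, Σy² = 2, M = 6
μ = 0/6 = 0,  σ² = 2/6 − (0)² = 1/3
Independent increments: Var[X_13] = 13·σ² = 13·(1/3) = 13/3

13/3


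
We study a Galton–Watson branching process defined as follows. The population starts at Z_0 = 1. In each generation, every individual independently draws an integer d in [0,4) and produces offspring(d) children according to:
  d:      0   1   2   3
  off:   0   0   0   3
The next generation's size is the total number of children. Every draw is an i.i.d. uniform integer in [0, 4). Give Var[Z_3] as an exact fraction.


Outcome values over d=0..3: [0, 0, 0, 3]
Σy = 3, Σy² = 9, M = 4
μ = 3/4 = 3/4,  σ² = 9/4 − (3/4)² = 27/16
V_0 = 0, E_0 = 1
V_1 = 27/16·E_0 + (3/4)²·V_0 = 27/16;  E_1 = 3/4
V_2 = 27/16·E_1 + (3/4)²·V_1 = 567/256;  E_2 = 9/16
V_3 = 27/16·E_2 + (3/4)²·V_2 = 8991/4096;  E_3 = 27/64

8991/4096


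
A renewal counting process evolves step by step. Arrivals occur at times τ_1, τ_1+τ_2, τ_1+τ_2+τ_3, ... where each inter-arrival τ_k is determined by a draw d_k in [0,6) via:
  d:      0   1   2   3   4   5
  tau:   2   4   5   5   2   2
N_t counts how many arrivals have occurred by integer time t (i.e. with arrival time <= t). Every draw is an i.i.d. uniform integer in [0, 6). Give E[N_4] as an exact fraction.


11/12

Inter-arrival values over d=0..5: [2, 4, 5, 5, 2, 2]
Each d has probability 1/6, so the pmf of τ is: f(2) = 1/2, f(4) = 1/6, f(5) = 1/3
Renewal equation for m(n) = E[N_n]: condition on τ_1 = k (if k <= n, one arrival plus a fresh copy on the remaining n−k steps): m(n) = F(n) + Σ_{k<=n} f(k)·m(n−k), where F(n) = P(τ <= n) and m(0) = 0
m(1) = F(1) = 0
m(2) = F(2) = 1/2
m(3) = F(3) = 1/2
m(4) = F(4) + f(2)·m(2) = 2/3 + 1/2·1/2 = 11/12
E[N_4] = m(4) = 11/12


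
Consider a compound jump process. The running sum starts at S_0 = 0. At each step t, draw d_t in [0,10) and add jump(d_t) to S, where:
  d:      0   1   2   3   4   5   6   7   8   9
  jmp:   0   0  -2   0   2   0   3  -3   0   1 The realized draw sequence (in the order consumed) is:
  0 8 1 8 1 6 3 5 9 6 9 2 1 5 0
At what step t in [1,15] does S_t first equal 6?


12

t=0: S=0, d=0, jump=0, S_1=0
t=1: S=0, d=8, jump=0, S_2=0
t=2: S=0, d=1, jump=0, S_3=0
t=3: S=0, d=8, jump=0, S_4=0
t=4: S=0, d=1, jump=0, S_5=0
t=5: S=0, d=6, jump=3, S_6=3
t=6: S=3, d=3, jump=0, S_7=3
t=7: S=3, d=5, jump=0, S_8=3
t=8: S=3, d=9, jump=1, S_9=4
t=9: S=4, d=6, jump=3, S_10=7
t=10: S=7, d=9, jump=1, S_11=8
t=11: S=8, d=2, jump=-2, S_12=6
t=12: S=6, d=1, jump=0, S_13=6
t=13: S=6, d=5, jump=0, S_14=6
t=14: S=6, d=0, jump=0, S_15=6


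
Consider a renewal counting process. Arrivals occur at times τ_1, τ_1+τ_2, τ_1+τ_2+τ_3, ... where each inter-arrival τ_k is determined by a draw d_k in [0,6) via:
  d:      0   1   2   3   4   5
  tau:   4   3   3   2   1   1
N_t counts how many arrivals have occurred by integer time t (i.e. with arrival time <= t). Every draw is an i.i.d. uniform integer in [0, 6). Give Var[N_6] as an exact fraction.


26875823/34012224

Inter-arrival values over d=0..5: [4, 3, 3, 2, 1, 1]
Each d has probability 1/6, so the pmf of τ is: f(1) = 1/3, f(2) = 1/6, f(3) = 1/3, f(4) = 1/6
Let p_n(j) = P(N_n = j), with p_0 = [1]. Condition on τ_1: p_n(0) = P(τ > n), and for j >= 1, p_n(j) = Σ_{k<=n} f(k)·p_{n−k}(j−1)
p_1 = [2/3, 1/3]  (j = 0..1)
p_2 = [1/2, 7/18, 1/9]  (j = 0..2)
p_3 = [1/6, 11/18, 5/27, 1/27]  (j = 0..3)
p_4 = [0, 19/36, 41/108, 13/162, 1/81]  (j = 0..4)
p_5 = [0, 11/36, 25/54, 7/36, 8/243, 1/243]  (j = 0..5)
p_6 = [0, 5/36, 11/24, 193/648, 22/243, 19/1458, 1/729]  (j = 0..6)
E[N_6] = Σ j·p_6(j) = 13907/5832;  E[N_6²] = Σ j²·p_6(j) = 37771/5832
Var[N_6] = 37771/5832 − (13907/5832)² = 26875823/34012224


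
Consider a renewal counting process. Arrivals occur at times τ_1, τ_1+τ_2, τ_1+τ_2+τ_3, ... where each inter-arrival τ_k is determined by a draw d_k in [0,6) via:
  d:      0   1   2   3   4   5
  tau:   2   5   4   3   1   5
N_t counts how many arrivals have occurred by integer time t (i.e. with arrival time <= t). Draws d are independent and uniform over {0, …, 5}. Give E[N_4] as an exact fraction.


1105/1296

Inter-arrival values over d=0..5: [2, 5, 4, 3, 1, 5]
Each d has probability 1/6, so the pmf of τ is: f(1) = 1/6, f(2) = 1/6, f(3) = 1/6, f(4) = 1/6, f(5) = 1/3
Renewal equation for m(n) = E[N_n]: condition on τ_1 = k (if k <= n, one arrival plus a fresh copy on the remaining n−k steps): m(n) = F(n) + Σ_{k<=n} f(k)·m(n−k), where F(n) = P(τ <= n) and m(0) = 0
m(1) = F(1) = 1/6
m(2) = F(2) + f(1)·m(1) = 1/3 + 1/6·1/6 = 13/36
m(3) = F(3) + f(1)·m(2) + f(2)·m(1) = 1/2 + 1/6·13/36 + 1/6·1/6 = 127/216
m(4) = F(4) + f(1)·m(3) + f(2)·m(2) + f(3)·m(1) = 2/3 + 1/6·127/216 + 1/6·13/36 + 1/6·1/6 = 1105/1296
E[N_4] = m(4) = 1105/1296


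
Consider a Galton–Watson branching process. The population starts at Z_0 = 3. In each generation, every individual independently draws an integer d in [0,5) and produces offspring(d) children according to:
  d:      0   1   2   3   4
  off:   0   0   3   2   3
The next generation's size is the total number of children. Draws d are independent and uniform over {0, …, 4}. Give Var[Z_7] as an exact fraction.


Outcome values over d=0..4: [0, 0, 3, 2, 3]
Σy = 8, Σy² = 22, M = 5
μ = 8/5 = 8/5,  σ² = 22/5 − (8/5)² = 46/25
V_0 = 0, E_0 = 3
V_1 = 46/25·E_0 + (8/5)²·V_0 = 138/25;  E_1 = 24/5
V_2 = 46/25·E_1 + (8/5)²·V_1 = 14352/625;  E_2 = 192/25
V_3 = 46/25·E_2 + (8/5)²·V_2 = 1139328/15625;  E_3 = 1536/125
V_4 = 46/25·E_3 + (8/5)²·V_3 = 81748992/390625;  E_4 = 12288/625
V_5 = 46/25·E_4 + (8/5)²·V_4 = 5585215488/9765625;  E_5 = 98304/3125
V_6 = 46/25·E_5 + (8/5)²·V_5 = 371584991232/244140625;  E_6 = 786432/15625
V_7 = 46/25·E_6 + (8/5)²·V_6 = 24346687438848/6103515625;  E_7 = 6291456/78125

24346687438848/6103515625


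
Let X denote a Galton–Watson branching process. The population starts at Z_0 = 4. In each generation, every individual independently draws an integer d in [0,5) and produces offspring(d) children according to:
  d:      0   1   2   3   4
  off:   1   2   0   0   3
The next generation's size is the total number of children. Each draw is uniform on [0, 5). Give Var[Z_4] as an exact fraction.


Outcome values over d=0..4: [1, 2, 0, 0, 3]
Σy = 6, Σy² = 14, M = 5
μ = 6/5 = 6/5,  σ² = 14/5 − (6/5)² = 34/25
V_0 = 0, E_0 = 4
V_1 = 34/25·E_0 + (6/5)²·V_0 = 136/25;  E_1 = 24/5
V_2 = 34/25·E_1 + (6/5)²·V_1 = 8976/625;  E_2 = 144/25
V_3 = 34/25·E_2 + (6/5)²·V_2 = 445536/15625;  E_3 = 864/125
V_4 = 34/25·E_3 + (6/5)²·V_3 = 19711296/390625;  E_4 = 5184/625

19711296/390625


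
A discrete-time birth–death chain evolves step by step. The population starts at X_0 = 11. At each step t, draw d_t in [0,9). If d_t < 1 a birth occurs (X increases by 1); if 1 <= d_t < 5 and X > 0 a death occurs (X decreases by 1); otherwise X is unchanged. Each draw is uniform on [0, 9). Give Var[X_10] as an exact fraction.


40/9

X can drop by at most 1 per step and X_0 = 11 > T = 10, so X_t >= 11 − t >= 1 > 0 for every t <= 10: the floor at 0 (the 'and X > 0' condition) never binds. Hence X_10 = X_0 + Σ_{t<10} Y_t with i.i.d. increments Y_t = y(d_t) ∈ {+1, −1, 0}.
Outcome values over d=0..8: [1, -1, -1, -1, -1, 0, 0, 0, 0]
Σy = -3, Σy² = 5, M = 9
μ = -3/9 = -1/3,  σ² = 5/9 − (-1/3)² = 4/9
Independent increments: Var[X_10] = 10·σ² = 10·(4/9) = 40/9


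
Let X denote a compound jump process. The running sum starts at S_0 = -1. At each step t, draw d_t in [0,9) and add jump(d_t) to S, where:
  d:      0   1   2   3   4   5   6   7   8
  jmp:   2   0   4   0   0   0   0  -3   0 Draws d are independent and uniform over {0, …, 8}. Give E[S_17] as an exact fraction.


14/3

Outcome values over d=0..8: [2, 0, 4, 0, 0, 0, 0, -3, 0]
Σy = 3, Σy² = 29, M = 9
μ = 3/9 = 1/3,  σ² = 29/9 − (1/3)² = 28/9
E[S_17] = -1 + 17·(1/3) = 14/3


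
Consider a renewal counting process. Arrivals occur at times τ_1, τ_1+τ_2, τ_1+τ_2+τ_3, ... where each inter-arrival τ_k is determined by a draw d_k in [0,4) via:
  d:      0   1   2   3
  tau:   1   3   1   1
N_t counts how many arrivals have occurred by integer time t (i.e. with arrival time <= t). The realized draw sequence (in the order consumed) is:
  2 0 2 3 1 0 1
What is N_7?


5

draw d_1=2: τ_1=1, arrival time A_1=1
draw d_2=0: τ_2=1, arrival time A_2=2
draw d_3=2: τ_3=1, arrival time A_3=3
draw d_4=3: τ_4=1, arrival time A_4=4
draw d_5=1: τ_5=3, arrival time A_5=7
draw d_6=0: τ_6=1, arrival time A_6=8
draw d_7=1: τ_7=3, arrival time A_7=11
N_t over t=0..7: 0:0 1:1 2:2 3:3 4:4 5:4 6:4 7:5


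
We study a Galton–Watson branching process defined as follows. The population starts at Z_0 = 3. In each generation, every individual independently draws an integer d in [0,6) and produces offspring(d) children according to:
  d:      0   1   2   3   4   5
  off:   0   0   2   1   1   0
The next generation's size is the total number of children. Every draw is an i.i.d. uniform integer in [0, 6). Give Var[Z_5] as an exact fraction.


Outcome values over d=0..5: [0, 0, 2, 1, 1, 0]
Σy = 4, Σy² = 6, M = 6
μ = 4/6 = 2/3,  σ² = 6/6 − (2/3)² = 5/9
V_0 = 0, E_0 = 3
V_1 = 5/9·E_0 + (2/3)²·V_0 = 5/3;  E_1 = 2
V_2 = 5/9·E_1 + (2/3)²·V_1 = 50/27;  E_2 = 4/3
V_3 = 5/9·E_2 + (2/3)²·V_2 = 380/243;  E_3 = 8/9
V_4 = 5/9·E_3 + (2/3)²·V_3 = 2600/2187;  E_4 = 16/27
V_5 = 5/9·E_4 + (2/3)²·V_4 = 16880/19683;  E_5 = 32/81

16880/19683


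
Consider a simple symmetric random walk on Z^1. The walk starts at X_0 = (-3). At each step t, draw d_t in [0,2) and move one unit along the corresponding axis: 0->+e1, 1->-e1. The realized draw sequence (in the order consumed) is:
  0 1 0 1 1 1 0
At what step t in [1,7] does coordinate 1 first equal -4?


5

t=0: X=(-3), d=0 → +e1, X_1=(-2)
t=1: X=(-2), d=1 → -e1, X_2=(-3)
t=2: X=(-3), d=0 → +e1, X_3=(-2)
t=3: X=(-2), d=1 → -e1, X_4=(-3)
t=4: X=(-3), d=1 → -e1, X_5=(-4)
t=5: X=(-4), d=1 → -e1, X_6=(-5)
t=6: X=(-5), d=0 → +e1, X_7=(-4)


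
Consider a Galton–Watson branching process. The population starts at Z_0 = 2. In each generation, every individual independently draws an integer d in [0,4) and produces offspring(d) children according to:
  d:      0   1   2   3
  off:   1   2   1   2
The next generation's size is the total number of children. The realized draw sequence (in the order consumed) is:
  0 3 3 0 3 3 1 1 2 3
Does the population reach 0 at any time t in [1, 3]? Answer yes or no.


no

gen 0: Z_0=2, draws=[0, 3], offspring=[1, 2], Z_1=3
gen 1: Z_1=3, draws=[3, 0, 3], offspring=[2, 1, 2], Z_2=5
gen 2: Z_2=5, draws=[3, 1, 1, 2, 3], offspring=[2, 2, 2, 1, 2], Z_3=9


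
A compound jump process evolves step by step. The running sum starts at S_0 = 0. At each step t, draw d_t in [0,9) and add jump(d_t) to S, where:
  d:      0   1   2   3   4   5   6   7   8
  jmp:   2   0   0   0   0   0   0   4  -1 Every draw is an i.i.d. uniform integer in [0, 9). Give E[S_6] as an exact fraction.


Outcome values over d=0..8: [2, 0, 0, 0, 0, 0, 0, 4, -1]
Σy = 5, Σy² = 21, M = 9
μ = 5/9 = 5/9,  σ² = 21/9 − (5/9)² = 164/81
E[S_6] = 0 + 6·(5/9) = 10/3

10/3


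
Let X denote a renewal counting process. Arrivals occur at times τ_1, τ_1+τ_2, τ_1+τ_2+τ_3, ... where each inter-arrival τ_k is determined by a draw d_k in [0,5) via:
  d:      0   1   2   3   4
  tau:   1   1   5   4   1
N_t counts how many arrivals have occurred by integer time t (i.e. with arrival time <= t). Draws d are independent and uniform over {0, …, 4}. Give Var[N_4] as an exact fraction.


Inter-arrival values over d=0..4: [1, 1, 5, 4, 1]
Each d has probability 1/5, so the pmf of τ is: f(1) = 3/5, f(4) = 1/5, f(5) = 1/5
Let p_n(j) = P(N_n = j), with p_0 = [1]. Condition on τ_1: p_n(0) = P(τ > n), and for j >= 1, p_n(j) = Σ_{k<=n} f(k)·p_{n−k}(j−1)
p_1 = [2/5, 3/5]  (j = 0..1)
p_2 = [2/5, 6/25, 9/25]  (j = 0..2)
p_3 = [2/5, 6/25, 18/125, 27/125]  (j = 0..3)
p_4 = [1/5, 11/25, 18/125, 54/625, 81/625]  (j = 0..4)
E[N_4] = Σ j·p_4(j) = 941/625;  E[N_4²] = Σ j²·p_4(j) = 2417/625
Var[N_4] = 2417/625 − (941/625)² = 625144/390625

625144/390625


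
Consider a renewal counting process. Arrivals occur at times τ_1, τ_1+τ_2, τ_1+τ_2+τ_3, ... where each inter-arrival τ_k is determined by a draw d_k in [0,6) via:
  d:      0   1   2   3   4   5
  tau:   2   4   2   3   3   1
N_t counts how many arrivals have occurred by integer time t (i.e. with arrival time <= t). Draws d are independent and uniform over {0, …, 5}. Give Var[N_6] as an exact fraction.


1064939951/2176782336

Inter-arrival values over d=0..5: [2, 4, 2, 3, 3, 1]
Each d has probability 1/6, so the pmf of τ is: f(1) = 1/6, f(2) = 1/3, f(3) = 1/3, f(4) = 1/6
Let p_n(j) = P(N_n = j), with p_0 = [1]. Condition on τ_1: p_n(0) = P(τ > n), and for j >= 1, p_n(j) = Σ_{k<=n} f(k)·p_{n−k}(j−1)
p_1 = [5/6, 1/6]  (j = 0..1)
p_2 = [1/2, 17/36, 1/36]  (j = 0..2)
p_3 = [1/6, 25/36, 29/216, 1/216]  (j = 0..3)
p_4 = [0, 23/36, 71/216, 41/1296, 1/1296]  (j = 0..4)
p_5 = [0, 13/36, 113/216, 47/432, 53/7776, 1/7776]  (j = 0..5)
p_6 = [0, 5/36, 7/12, 319/1296, 235/7776, 65/46656, 1/46656]  (j = 0..6)
E[N_6] = Σ j·p_6(j) = 101335/46656;  E[N_6²] = Σ j²·p_6(j) = 242921/46656
Var[N_6] = 242921/46656 − (101335/46656)² = 1064939951/2176782336


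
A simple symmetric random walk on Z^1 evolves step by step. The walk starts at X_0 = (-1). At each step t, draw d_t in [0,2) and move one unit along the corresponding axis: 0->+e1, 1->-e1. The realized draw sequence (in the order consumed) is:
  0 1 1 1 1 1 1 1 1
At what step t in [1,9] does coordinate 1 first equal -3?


4

t=0: X=(-1), d=0 → +e1, X_1=(0)
t=1: X=(0), d=1 → -e1, X_2=(-1)
t=2: X=(-1), d=1 → -e1, X_3=(-2)
t=3: X=(-2), d=1 → -e1, X_4=(-3)
t=4: X=(-3), d=1 → -e1, X_5=(-4)
t=5: X=(-4), d=1 → -e1, X_6=(-5)
t=6: X=(-5), d=1 → -e1, X_7=(-6)
t=7: X=(-6), d=1 → -e1, X_8=(-7)
t=8: X=(-7), d=1 → -e1, X_9=(-8)
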